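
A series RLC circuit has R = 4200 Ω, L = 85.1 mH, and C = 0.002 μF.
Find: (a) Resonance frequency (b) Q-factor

Step 1 — Resonance condition Im(Z)=0 gives ω₀ = 1/√(LC).
Step 2 — ω₀ = 1/√(0.0851·2e-09) = 7.665e+04 rad/s.
Step 3 — f₀ = ω₀/(2π) = 1.22e+04 Hz.
Step 4 — Series Q: Q = ω₀L/R = 7.665e+04·0.0851/4200 = 1.553.

(a) f₀ = 1.22e+04 Hz  (b) Q = 1.553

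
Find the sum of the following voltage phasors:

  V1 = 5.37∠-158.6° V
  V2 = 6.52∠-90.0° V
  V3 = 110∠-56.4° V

Step 1 — Convert each phasor to rectangular form:
  V1 = 5.37·(cos(-158.6°) + j·sin(-158.6°)) = -5 - j1.959 V
  V2 = 6.52·(cos(-90.0°) + j·sin(-90.0°)) = 0 - j6.52 V
  V3 = 110·(cos(-56.4°) + j·sin(-56.4°)) = 60.87 - j91.62 V
Step 2 — Sum components: V_total = 55.87 - j100.1 V.
Step 3 — Convert to polar: |V_total| = 114.6 V, ∠V_total = -60.8°.

V_total = 114.6∠-60.8° V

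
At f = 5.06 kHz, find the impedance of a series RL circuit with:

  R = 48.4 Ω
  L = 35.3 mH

Step 1 — Angular frequency: ω = 2π·f = 2π·5060 = 3.179e+04 rad/s.
Step 2 — Component impedances:
  R: Z = R = 48.4 Ω
  L: Z = jωL = j·3.179e+04·0.0353 = 0 + j1122 Ω
Step 3 — Series combination: Z_total = R + L = 48.4 + j1122 Ω = 1123∠87.5° Ω.

Z = 48.4 + j1122 Ω = 1123∠87.5° Ω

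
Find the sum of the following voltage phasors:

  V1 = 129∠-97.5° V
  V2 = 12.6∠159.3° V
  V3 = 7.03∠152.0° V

Step 1 — Convert each phasor to rectangular form:
  V1 = 129·(cos(-97.5°) + j·sin(-97.5°)) = -16.84 - j127.9 V
  V2 = 12.6·(cos(159.3°) + j·sin(159.3°)) = -11.79 + j4.454 V
  V3 = 7.03·(cos(152.0°) + j·sin(152.0°)) = -6.207 + j3.3 V
Step 2 — Sum components: V_total = -34.83 - j120.1 V.
Step 3 — Convert to polar: |V_total| = 125.1 V, ∠V_total = -106.2°.

V_total = 125.1∠-106.2° V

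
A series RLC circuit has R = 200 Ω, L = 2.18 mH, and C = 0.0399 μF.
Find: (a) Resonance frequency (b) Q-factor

Step 1 — Resonance condition Im(Z)=0 gives ω₀ = 1/√(LC).
Step 2 — ω₀ = 1/√(0.00218·3.99e-08) = 1.072e+05 rad/s.
Step 3 — f₀ = ω₀/(2π) = 1.706e+04 Hz.
Step 4 — Series Q: Q = ω₀L/R = 1.072e+05·0.00218/200 = 1.169.

(a) f₀ = 1.706e+04 Hz  (b) Q = 1.169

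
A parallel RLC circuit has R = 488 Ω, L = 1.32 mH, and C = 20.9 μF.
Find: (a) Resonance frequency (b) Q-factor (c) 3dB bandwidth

Step 1 — Resonance: ω₀ = 1/√(LC) = 1/√(0.00132·2.09e-05) = 6021 rad/s.
Step 2 — f₀ = ω₀/(2π) = 958.2 Hz.
Step 3 — Parallel Q: Q = R/(ω₀L) = 488/(6021·0.00132) = 61.41.
Step 4 — Bandwidth: Δω = ω₀/Q = 98.05 rad/s; BW = Δω/(2π) = 15.6 Hz.

(a) f₀ = 958.2 Hz  (b) Q = 61.41  (c) BW = 15.6 Hz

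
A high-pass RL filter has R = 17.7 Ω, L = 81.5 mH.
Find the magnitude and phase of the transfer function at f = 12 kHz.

Step 1 — Angular frequency: ω = 2π·1.2e+04 = 7.54e+04 rad/s.
Step 2 — Transfer function: H(jω) = jωL/(R + jωL).
Step 3 — Numerator jωL = j·6145; denominator R + jωL = 17.7 + j6145.
Step 4 — H = 1 + j0.00288.
Step 5 — Magnitude: |H| = 1 (-0.0 dB); phase: φ = 0.2°.

|H| = 1 (-0.0 dB), φ = 0.2°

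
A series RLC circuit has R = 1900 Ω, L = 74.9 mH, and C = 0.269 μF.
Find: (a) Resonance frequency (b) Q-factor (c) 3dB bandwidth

Step 1 — Resonance: ω₀ = 1/√(LC) = 1/√(0.0749·2.69e-07) = 7045 rad/s.
Step 2 — f₀ = ω₀/(2π) = 1121 Hz.
Step 3 — Series Q: Q = ω₀L/R = 7045·0.0749/1900 = 0.2777.
Step 4 — Bandwidth: Δω = ω₀/Q = 2.537e+04 rad/s; BW = Δω/(2π) = 4037 Hz.

(a) f₀ = 1121 Hz  (b) Q = 0.2777  (c) BW = 4037 Hz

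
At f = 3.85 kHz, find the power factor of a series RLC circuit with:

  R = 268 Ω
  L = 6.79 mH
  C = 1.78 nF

Step 1 — Angular frequency: ω = 2π·f = 2π·3850 = 2.419e+04 rad/s.
Step 2 — Component impedances:
  R: Z = R = 268 Ω
  L: Z = jωL = j·2.419e+04·0.00679 = 0 + j164.3 Ω
  C: Z = 1/(jωC) = -j/(ω·C) = 0 - j2.322e+04 Ω
Step 3 — Series combination: Z_total = R + L + C = 268 - j2.306e+04 Ω = 2.306e+04∠-89.3° Ω.
Step 4 — Power factor: PF = cos(φ) = Re(Z)/|Z| = 268/2.306e+04 = 0.01162.
Step 5 — Type: Im(Z) = -2.306e+04 ⇒ leading (phase φ = -89.3°).

PF = 0.01162 (leading, φ = -89.3°)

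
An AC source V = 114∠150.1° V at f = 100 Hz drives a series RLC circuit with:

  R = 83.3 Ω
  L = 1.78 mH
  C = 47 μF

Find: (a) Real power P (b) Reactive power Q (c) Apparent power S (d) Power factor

Step 1 — Angular frequency: ω = 2π·f = 2π·100 = 628.3 rad/s.
Step 2 — Component impedances:
  R: Z = R = 83.3 Ω
  L: Z = jωL = j·628.3·0.00178 = 0 + j1.118 Ω
  C: Z = 1/(jωC) = -j/(ω·C) = 0 - j33.86 Ω
Step 3 — Series combination: Z_total = R + L + C = 83.3 - j32.74 Ω = 89.5∠-21.5° Ω.
Step 4 — Source phasor: V = 114∠150.1° V = -98.83 + j56.83 V.
Step 5 — Current: I = V / Z = -1.26 + j0.187 A = 1.274∠171.6° A.
Step 6 — Complex power: S = V·I* = 135.1 - j53.12 VA.
Step 7 — Real power: P = Re(S) = 135.1 W.
Step 8 — Reactive power: Q = Im(S) = -53.12 VAR.
Step 9 — Apparent power: |S| = 145.2 VA.
Step 10 — Power factor: PF = P/|S| = 0.9307 (leading).

(a) P = 135.1 W  (b) Q = -53.12 VAR  (c) S = 145.2 VA  (d) PF = 0.9307 (leading)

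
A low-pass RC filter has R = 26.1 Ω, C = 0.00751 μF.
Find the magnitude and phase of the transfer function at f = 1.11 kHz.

Step 1 — Angular frequency: ω = 2π·1110 = 6974 rad/s.
Step 2 — Transfer function: H(jω) = 1/(1 + jωRC).
Step 3 — Denominator: 1 + jωRC = 1 + j·6974·26.1·7.51e-09 = 1 + j0.001367.
Step 4 — H = 1 - j0.001367.
Step 5 — Magnitude: |H| = 1 (-0.0 dB); phase: φ = -0.1°.

|H| = 1 (-0.0 dB), φ = -0.1°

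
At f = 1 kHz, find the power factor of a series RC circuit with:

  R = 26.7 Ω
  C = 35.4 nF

Step 1 — Angular frequency: ω = 2π·f = 2π·1000 = 6283 rad/s.
Step 2 — Component impedances:
  R: Z = R = 26.7 Ω
  C: Z = 1/(jωC) = -j/(ω·C) = 0 - j4496 Ω
Step 3 — Series combination: Z_total = R + C = 26.7 - j4496 Ω = 4496∠-89.7° Ω.
Step 4 — Power factor: PF = cos(φ) = Re(Z)/|Z| = 26.7/4496 = 0.005939.
Step 5 — Type: Im(Z) = -4496 ⇒ leading (phase φ = -89.7°).

PF = 0.005939 (leading, φ = -89.7°)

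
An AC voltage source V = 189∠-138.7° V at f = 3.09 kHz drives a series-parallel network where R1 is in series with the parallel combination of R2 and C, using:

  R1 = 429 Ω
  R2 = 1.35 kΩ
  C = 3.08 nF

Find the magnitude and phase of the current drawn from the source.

Step 1 — Angular frequency: ω = 2π·f = 2π·3090 = 1.942e+04 rad/s.
Step 2 — Component impedances:
  R1: Z = R = 429 Ω
  R2: Z = R = 1350 Ω
  C: Z = 1/(jωC) = -j/(ω·C) = 0 - j1.672e+04 Ω
Step 3 — Parallel branch: R2 || C = 1/(1/R2 + 1/C) = 1341 - j108.3 Ω.
Step 4 — Series with R1: Z_total = R1 + (R2 || C) = 1770 - j108.3 Ω = 1774∠-3.5° Ω.
Step 5 — Source phasor: V = 189∠-138.7° V = -142 - j124.7 V.
Step 6 — Ohm's law: I = V / Z_total = (-142 - j124.7) / (1770 - j108.3) = -0.07562 - j0.07509 A.
Step 7 — Convert to polar: |I| = 0.1066 A, ∠I = -135.2°.

I = 0.1066∠-135.2° A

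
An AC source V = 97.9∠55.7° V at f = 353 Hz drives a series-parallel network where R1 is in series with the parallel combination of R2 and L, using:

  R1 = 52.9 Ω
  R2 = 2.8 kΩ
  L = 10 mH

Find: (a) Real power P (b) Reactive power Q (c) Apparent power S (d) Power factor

Step 1 — Angular frequency: ω = 2π·f = 2π·353 = 2218 rad/s.
Step 2 — Component impedances:
  R1: Z = R = 52.9 Ω
  R2: Z = R = 2800 Ω
  L: Z = jωL = j·2218·0.01 = 0 + j22.18 Ω
Step 3 — Parallel branch: R2 || L = 1/(1/R2 + 1/L) = 0.1757 + j22.18 Ω.
Step 4 — Series with R1: Z_total = R1 + (R2 || L) = 53.08 + j22.18 Ω = 57.52∠22.7° Ω.
Step 5 — Source phasor: V = 97.9∠55.7° V = 55.17 + j80.88 V.
Step 6 — Current: I = V / Z = 1.427 + j0.9275 A = 1.702∠33.0° A.
Step 7 — Complex power: S = V·I* = 153.7 + j64.24 VA.
Step 8 — Real power: P = Re(S) = 153.7 W.
Step 9 — Reactive power: Q = Im(S) = 64.24 VAR.
Step 10 — Apparent power: |S| = 166.6 VA.
Step 11 — Power factor: PF = P/|S| = 0.9227 (lagging).

(a) P = 153.7 W  (b) Q = 64.24 VAR  (c) S = 166.6 VA  (d) PF = 0.9227 (lagging)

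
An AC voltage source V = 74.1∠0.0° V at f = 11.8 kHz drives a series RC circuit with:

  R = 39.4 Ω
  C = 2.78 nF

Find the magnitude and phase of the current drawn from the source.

Step 1 — Angular frequency: ω = 2π·f = 2π·1.18e+04 = 7.414e+04 rad/s.
Step 2 — Component impedances:
  R: Z = R = 39.4 Ω
  C: Z = 1/(jωC) = -j/(ω·C) = 0 - j4852 Ω
Step 3 — Series combination: Z_total = R + C = 39.4 - j4852 Ω = 4852∠-89.5° Ω.
Step 4 — Source phasor: V = 74.1∠0.0° V = 74.1 V.
Step 5 — Ohm's law: I = V / Z_total = (74.1) / (39.4 - j4852) = 0.000124 + j0.01527 A.
Step 6 — Convert to polar: |I| = 0.01527 A, ∠I = 89.5°.

I = 0.01527∠89.5° A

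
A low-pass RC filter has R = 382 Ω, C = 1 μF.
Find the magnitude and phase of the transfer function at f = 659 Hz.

Step 1 — Angular frequency: ω = 2π·659 = 4141 rad/s.
Step 2 — Transfer function: H(jω) = 1/(1 + jωRC).
Step 3 — Denominator: 1 + jωRC = 1 + j·4141·382·1e-06 = 1 + j1.582.
Step 4 — H = 0.2856 - j0.4517.
Step 5 — Magnitude: |H| = 0.5344 (-5.4 dB); phase: φ = -57.7°.

|H| = 0.5344 (-5.4 dB), φ = -57.7°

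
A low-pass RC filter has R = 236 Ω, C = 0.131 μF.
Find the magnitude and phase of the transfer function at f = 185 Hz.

Step 1 — Angular frequency: ω = 2π·185 = 1162 rad/s.
Step 2 — Transfer function: H(jω) = 1/(1 + jωRC).
Step 3 — Denominator: 1 + jωRC = 1 + j·1162·236·1.31e-07 = 1 + j0.03594.
Step 4 — H = 0.9987 - j0.03589.
Step 5 — Magnitude: |H| = 0.9994 (-0.0 dB); phase: φ = -2.1°.

|H| = 0.9994 (-0.0 dB), φ = -2.1°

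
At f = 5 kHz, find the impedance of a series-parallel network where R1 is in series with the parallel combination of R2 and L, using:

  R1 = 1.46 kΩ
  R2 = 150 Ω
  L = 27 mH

Step 1 — Angular frequency: ω = 2π·f = 2π·5000 = 3.142e+04 rad/s.
Step 2 — Component impedances:
  R1: Z = R = 1460 Ω
  R2: Z = R = 150 Ω
  L: Z = jωL = j·3.142e+04·0.027 = 0 + j848.2 Ω
Step 3 — Parallel branch: R2 || L = 1/(1/R2 + 1/L) = 145.5 + j25.72 Ω.
Step 4 — Series with R1: Z_total = R1 + (R2 || L) = 1605 + j25.72 Ω = 1606∠0.9° Ω.

Z = 1605 + j25.72 Ω = 1606∠0.9° Ω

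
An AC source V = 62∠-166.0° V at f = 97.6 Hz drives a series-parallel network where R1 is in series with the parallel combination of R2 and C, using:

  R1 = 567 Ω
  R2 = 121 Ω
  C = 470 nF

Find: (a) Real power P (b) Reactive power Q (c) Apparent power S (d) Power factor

Step 1 — Angular frequency: ω = 2π·f = 2π·97.6 = 613.2 rad/s.
Step 2 — Component impedances:
  R1: Z = R = 567 Ω
  R2: Z = R = 121 Ω
  C: Z = 1/(jωC) = -j/(ω·C) = 0 - j3470 Ω
Step 3 — Parallel branch: R2 || C = 1/(1/R2 + 1/C) = 120.9 - j4.215 Ω.
Step 4 — Series with R1: Z_total = R1 + (R2 || C) = 687.9 - j4.215 Ω = 687.9∠-0.4° Ω.
Step 5 — Source phasor: V = 62∠-166.0° V = -60.16 - j15 V.
Step 6 — Current: I = V / Z = -0.08732 - j0.02234 A = 0.09013∠-165.6° A.
Step 7 — Complex power: S = V·I* = 5.588 - j0.03424 VA.
Step 8 — Real power: P = Re(S) = 5.588 W.
Step 9 — Reactive power: Q = Im(S) = -0.03424 VAR.
Step 10 — Apparent power: |S| = 5.588 VA.
Step 11 — Power factor: PF = P/|S| = 1 (leading).

(a) P = 5.588 W  (b) Q = -0.03424 VAR  (c) S = 5.588 VA  (d) PF = 1 (leading)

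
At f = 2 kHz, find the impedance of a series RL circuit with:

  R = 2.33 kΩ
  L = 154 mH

Step 1 — Angular frequency: ω = 2π·f = 2π·2000 = 1.257e+04 rad/s.
Step 2 — Component impedances:
  R: Z = R = 2330 Ω
  L: Z = jωL = j·1.257e+04·0.154 = 0 + j1935 Ω
Step 3 — Series combination: Z_total = R + L = 2330 + j1935 Ω = 3029∠39.7° Ω.

Z = 2330 + j1935 Ω = 3029∠39.7° Ω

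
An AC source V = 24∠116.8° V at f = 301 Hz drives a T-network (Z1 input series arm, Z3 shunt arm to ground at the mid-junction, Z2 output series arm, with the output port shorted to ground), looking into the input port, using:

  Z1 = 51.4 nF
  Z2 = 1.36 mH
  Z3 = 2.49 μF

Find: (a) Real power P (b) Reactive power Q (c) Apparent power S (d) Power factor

Step 1 — Angular frequency: ω = 2π·f = 2π·301 = 1891 rad/s.
Step 2 — Component impedances:
  Z1: Z = 1/(jωC) = -j/(ω·C) = 0 - j1.029e+04 Ω
  Z2: Z = jωL = j·1891·0.00136 = 0 + j2.572 Ω
  Z3: Z = 1/(jωC) = -j/(ω·C) = 0 - j212.4 Ω
Step 3 — With the output port shorted to ground, the output series arm Z2 runs from the junction to ground; the shunt arm Z3 also runs from the junction to ground. They appear in parallel: Z3 || Z2 = 0 + j2.604 Ω.
Step 4 — Series with input arm Z1: Z_in = Z1 + (Z3 || Z2) = 0 - j1.028e+04 Ω = 1.028e+04∠-90.0° Ω.
Step 5 — Source phasor: V = 24∠116.8° V = -10.82 + j21.42 V.
Step 6 — Current: I = V / Z = -0.002083 - j0.001052 A = 0.002334∠-153.2° A.
Step 7 — Complex power: S = V·I* = 0 - j0.05601 VA.
Step 8 — Real power: P = Re(S) = 0 W.
Step 9 — Reactive power: Q = Im(S) = -0.05601 VAR.
Step 10 — Apparent power: |S| = 0.05601 VA.
Step 11 — Power factor: PF = P/|S| = 0 (leading).

(a) P = 0 W  (b) Q = -0.05601 VAR  (c) S = 0.05601 VA  (d) PF = 0 (leading)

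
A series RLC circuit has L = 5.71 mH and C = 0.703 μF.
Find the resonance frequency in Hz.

Step 1 — Resonance condition Im(Z)=0 gives ω₀ = 1/√(LC).
Step 2 — ω₀ = 1/√(0.00571·7.03e-07) = 1.578e+04 rad/s.
Step 3 — f₀ = ω₀/(2π) = 2512 Hz.

f₀ = 2512 Hz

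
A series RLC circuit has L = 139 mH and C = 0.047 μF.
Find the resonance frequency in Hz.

Step 1 — Resonance condition Im(Z)=0 gives ω₀ = 1/√(LC).
Step 2 — ω₀ = 1/√(0.139·4.7e-08) = 1.237e+04 rad/s.
Step 3 — f₀ = ω₀/(2π) = 1969 Hz.

f₀ = 1969 Hz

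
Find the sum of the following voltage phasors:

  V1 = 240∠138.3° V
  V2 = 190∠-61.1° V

Step 1 — Convert each phasor to rectangular form:
  V1 = 240·(cos(138.3°) + j·sin(138.3°)) = -179.2 + j159.7 V
  V2 = 190·(cos(-61.1°) + j·sin(-61.1°)) = 91.82 - j166.3 V
Step 2 — Sum components: V_total = -87.37 - j6.683 V.
Step 3 — Convert to polar: |V_total| = 87.62 V, ∠V_total = -175.6°.

V_total = 87.62∠-175.6° V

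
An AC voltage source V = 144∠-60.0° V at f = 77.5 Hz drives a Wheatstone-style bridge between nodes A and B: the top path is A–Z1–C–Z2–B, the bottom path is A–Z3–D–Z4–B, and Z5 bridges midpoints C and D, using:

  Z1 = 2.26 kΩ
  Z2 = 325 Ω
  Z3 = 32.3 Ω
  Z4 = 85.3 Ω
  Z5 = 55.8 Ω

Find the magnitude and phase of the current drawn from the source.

Step 1 — Angular frequency: ω = 2π·f = 2π·77.5 = 486.9 rad/s.
Step 2 — Component impedances:
  Z1: Z = R = 2260 Ω
  Z2: Z = R = 325 Ω
  Z3: Z = R = 32.3 Ω
  Z4: Z = R = 85.3 Ω
  Z5: Z = R = 55.8 Ω
Step 3 — Bridge requires nodal analysis (the Z5 bridge couples midpoints C and D, so the two paths cannot be reduced to a simple series/parallel combination). Setting node B to ground and injecting 1 A at node A, the 3-node admittance system at A, C, D solves to V_A = Z_AB = 101.2 Ω = 101.2∠0.0° Ω.
Step 4 — Source phasor: V = 144∠-60.0° V = 72 - j124.7 V.
Step 5 — Ohm's law: I = V / Z_total = (72 - j124.7) / (101.2) = 0.7113 - j1.232 A.
Step 6 — Convert to polar: |I| = 1.423 A, ∠I = -60.0°.

I = 1.423∠-60.0° A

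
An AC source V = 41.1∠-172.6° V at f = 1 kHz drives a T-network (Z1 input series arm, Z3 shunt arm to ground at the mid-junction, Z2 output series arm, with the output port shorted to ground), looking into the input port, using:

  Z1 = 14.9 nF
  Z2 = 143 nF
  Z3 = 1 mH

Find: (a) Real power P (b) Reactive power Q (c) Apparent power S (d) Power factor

Step 1 — Angular frequency: ω = 2π·f = 2π·1000 = 6283 rad/s.
Step 2 — Component impedances:
  Z1: Z = 1/(jωC) = -j/(ω·C) = 0 - j1.068e+04 Ω
  Z2: Z = 1/(jωC) = -j/(ω·C) = 0 - j1113 Ω
  Z3: Z = jωL = j·6283·0.001 = 0 + j6.283 Ω
Step 3 — With the output port shorted to ground, the output series arm Z2 runs from the junction to ground; the shunt arm Z3 also runs from the junction to ground. They appear in parallel: Z3 || Z2 = 0 + j6.319 Ω.
Step 4 — Series with input arm Z1: Z_in = Z1 + (Z3 || Z2) = 0 - j1.068e+04 Ω = 1.068e+04∠-90.0° Ω.
Step 5 — Source phasor: V = 41.1∠-172.6° V = -40.76 - j5.293 V.
Step 6 — Current: I = V / Z = 0.0004959 - j0.003818 A = 0.00385∠-82.6° A.
Step 7 — Complex power: S = V·I* = 0 - j0.1582 VA.
Step 8 — Real power: P = Re(S) = 0 W.
Step 9 — Reactive power: Q = Im(S) = -0.1582 VAR.
Step 10 — Apparent power: |S| = 0.1582 VA.
Step 11 — Power factor: PF = P/|S| = 0 (leading).

(a) P = 0 W  (b) Q = -0.1582 VAR  (c) S = 0.1582 VA  (d) PF = 0 (leading)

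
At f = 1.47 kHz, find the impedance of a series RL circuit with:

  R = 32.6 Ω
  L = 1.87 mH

Step 1 — Angular frequency: ω = 2π·f = 2π·1470 = 9236 rad/s.
Step 2 — Component impedances:
  R: Z = R = 32.6 Ω
  L: Z = jωL = j·9236·0.00187 = 0 + j17.27 Ω
Step 3 — Series combination: Z_total = R + L = 32.6 + j17.27 Ω = 36.89∠27.9° Ω.

Z = 32.6 + j17.27 Ω = 36.89∠27.9° Ω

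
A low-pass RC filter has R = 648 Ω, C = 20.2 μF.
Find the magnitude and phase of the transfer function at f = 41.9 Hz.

Step 1 — Angular frequency: ω = 2π·41.9 = 263.3 rad/s.
Step 2 — Transfer function: H(jω) = 1/(1 + jωRC).
Step 3 — Denominator: 1 + jωRC = 1 + j·263.3·648·2.02e-05 = 1 + j3.446.
Step 4 — H = 0.07767 - j0.2676.
Step 5 — Magnitude: |H| = 0.2787 (-11.1 dB); phase: φ = -73.8°.

|H| = 0.2787 (-11.1 dB), φ = -73.8°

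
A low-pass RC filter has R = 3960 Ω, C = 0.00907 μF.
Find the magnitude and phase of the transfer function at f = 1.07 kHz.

Step 1 — Angular frequency: ω = 2π·1070 = 6723 rad/s.
Step 2 — Transfer function: H(jω) = 1/(1 + jωRC).
Step 3 — Denominator: 1 + jωRC = 1 + j·6723·3960·9.07e-09 = 1 + j0.2415.
Step 4 — H = 0.9449 - j0.2282.
Step 5 — Magnitude: |H| = 0.9721 (-0.2 dB); phase: φ = -13.6°.

|H| = 0.9721 (-0.2 dB), φ = -13.6°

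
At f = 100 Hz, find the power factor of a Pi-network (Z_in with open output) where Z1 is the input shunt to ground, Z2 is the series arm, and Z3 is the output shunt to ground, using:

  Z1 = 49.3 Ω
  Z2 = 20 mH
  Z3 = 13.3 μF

Step 1 — Angular frequency: ω = 2π·f = 2π·100 = 628.3 rad/s.
Step 2 — Component impedances:
  Z1: Z = R = 49.3 Ω
  Z2: Z = jωL = j·628.3·0.02 = 0 + j12.57 Ω
  Z3: Z = 1/(jωC) = -j/(ω·C) = 0 - j119.7 Ω
Step 3 — With open output, the series arm Z2 and the output shunt Z3 appear in series to ground: Z2 + Z3 = 0 - j107.1 Ω.
Step 4 — Parallel with input shunt Z1: Z_in = Z1 || (Z2 + Z3) = 40.68 - j18.73 Ω = 44.78∠-24.7° Ω.
Step 5 — Power factor: PF = cos(φ) = Re(Z)/|Z| = 40.68/44.78 = 0.9084.
Step 6 — Type: Im(Z) = -18.73 ⇒ leading (phase φ = -24.7°).

PF = 0.9084 (leading, φ = -24.7°)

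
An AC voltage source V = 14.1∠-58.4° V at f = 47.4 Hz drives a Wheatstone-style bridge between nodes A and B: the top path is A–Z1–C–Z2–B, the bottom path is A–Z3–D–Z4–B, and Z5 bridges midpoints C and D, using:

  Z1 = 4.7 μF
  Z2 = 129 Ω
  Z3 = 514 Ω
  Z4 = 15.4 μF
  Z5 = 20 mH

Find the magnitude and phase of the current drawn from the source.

Step 1 — Angular frequency: ω = 2π·f = 2π·47.4 = 297.8 rad/s.
Step 2 — Component impedances:
  Z1: Z = 1/(jωC) = -j/(ω·C) = 0 - j714.4 Ω
  Z2: Z = R = 129 Ω
  Z3: Z = R = 514 Ω
  Z4: Z = 1/(jωC) = -j/(ω·C) = 0 - j218 Ω
  Z5: Z = jωL = j·297.8·0.02 = 0 + j5.956 Ω
Step 3 — Bridge requires nodal analysis (the Z5 bridge couples midpoints C and D, so the two paths cannot be reduced to a simple series/parallel combination). Setting node B to ground and injecting 1 A at node A, the 3-node admittance system at A, C, D solves to V_A = Z_AB = 438.6 - j304.4 Ω = 533.9∠-34.8° Ω.
Step 4 — Source phasor: V = 14.1∠-58.4° V = 7.388 - j12.01 V.
Step 5 — Ohm's law: I = V / Z_total = (7.388 - j12.01) / (438.6 - j304.4) = 0.02419 - j0.01059 A.
Step 6 — Convert to polar: |I| = 0.02641 A, ∠I = -23.6°.

I = 0.02641∠-23.6° A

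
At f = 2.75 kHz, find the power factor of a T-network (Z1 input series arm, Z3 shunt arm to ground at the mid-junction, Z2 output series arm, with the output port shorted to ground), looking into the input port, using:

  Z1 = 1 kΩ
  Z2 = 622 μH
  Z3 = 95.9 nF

Step 1 — Angular frequency: ω = 2π·f = 2π·2750 = 1.728e+04 rad/s.
Step 2 — Component impedances:
  Z1: Z = R = 1000 Ω
  Z2: Z = jωL = j·1.728e+04·0.000622 = 0 + j10.75 Ω
  Z3: Z = 1/(jωC) = -j/(ω·C) = 0 - j603.5 Ω
Step 3 — With the output port shorted to ground, the output series arm Z2 runs from the junction to ground; the shunt arm Z3 also runs from the junction to ground. They appear in parallel: Z3 || Z2 = 0 + j10.94 Ω.
Step 4 — Series with input arm Z1: Z_in = Z1 + (Z3 || Z2) = 1000 + j10.94 Ω = 1000∠0.6° Ω.
Step 5 — Power factor: PF = cos(φ) = Re(Z)/|Z| = 1000/1000.1 = 0.9999.
Step 6 — Type: Im(Z) = 10.94 ⇒ lagging (phase φ = 0.6°).

PF = 0.9999 (lagging, φ = 0.6°)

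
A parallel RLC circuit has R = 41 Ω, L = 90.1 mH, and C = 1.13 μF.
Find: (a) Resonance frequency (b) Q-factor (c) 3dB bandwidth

Step 1 — Resonance: ω₀ = 1/√(LC) = 1/√(0.0901·1.13e-06) = 3134 rad/s.
Step 2 — f₀ = ω₀/(2π) = 498.8 Hz.
Step 3 — Parallel Q: Q = R/(ω₀L) = 41/(3134·0.0901) = 0.1452.
Step 4 — Bandwidth: Δω = ω₀/Q = 2.158e+04 rad/s; BW = Δω/(2π) = 3435 Hz.

(a) f₀ = 498.8 Hz  (b) Q = 0.1452  (c) BW = 3435 Hz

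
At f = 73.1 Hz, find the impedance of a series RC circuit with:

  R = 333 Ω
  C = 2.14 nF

Step 1 — Angular frequency: ω = 2π·f = 2π·73.1 = 459.3 rad/s.
Step 2 — Component impedances:
  R: Z = R = 333 Ω
  C: Z = 1/(jωC) = -j/(ω·C) = 0 - j1.017e+06 Ω
Step 3 — Series combination: Z_total = R + C = 333 - j1.017e+06 Ω = 1.017e+06∠-90.0° Ω.

Z = 333 - j1.017e+06 Ω = 1.017e+06∠-90.0° Ω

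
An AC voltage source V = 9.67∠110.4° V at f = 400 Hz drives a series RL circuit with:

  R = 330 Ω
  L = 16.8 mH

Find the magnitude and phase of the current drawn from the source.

Step 1 — Angular frequency: ω = 2π·f = 2π·400 = 2513 rad/s.
Step 2 — Component impedances:
  R: Z = R = 330 Ω
  L: Z = jωL = j·2513·0.0168 = 0 + j42.22 Ω
Step 3 — Series combination: Z_total = R + L = 330 + j42.22 Ω = 332.7∠7.3° Ω.
Step 4 — Source phasor: V = 9.67∠110.4° V = -3.371 + j9.064 V.
Step 5 — Ohm's law: I = V / Z_total = (-3.371 + j9.064) / (330 + j42.22) = -0.006592 + j0.02831 A.
Step 6 — Convert to polar: |I| = 0.02907 A, ∠I = 103.1°.

I = 0.02907∠103.1° A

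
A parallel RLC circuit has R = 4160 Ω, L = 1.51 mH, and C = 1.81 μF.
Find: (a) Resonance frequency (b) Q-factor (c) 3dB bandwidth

Step 1 — Resonance: ω₀ = 1/√(LC) = 1/√(0.00151·1.81e-06) = 1.913e+04 rad/s.
Step 2 — f₀ = ω₀/(2π) = 3044 Hz.
Step 3 — Parallel Q: Q = R/(ω₀L) = 4160/(1.913e+04·0.00151) = 144.
Step 4 — Bandwidth: Δω = ω₀/Q = 132.8 rad/s; BW = Δω/(2π) = 21.14 Hz.

(a) f₀ = 3044 Hz  (b) Q = 144  (c) BW = 21.14 Hz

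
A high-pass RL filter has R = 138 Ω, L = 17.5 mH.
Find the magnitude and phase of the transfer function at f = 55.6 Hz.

Step 1 — Angular frequency: ω = 2π·55.6 = 349.3 rad/s.
Step 2 — Transfer function: H(jω) = jωL/(R + jωL).
Step 3 — Numerator jωL = j·6.114; denominator R + jωL = 138 + j6.114.
Step 4 — H = 0.001959 + j0.04421.
Step 5 — Magnitude: |H| = 0.04426 (-27.1 dB); phase: φ = 87.5°.

|H| = 0.04426 (-27.1 dB), φ = 87.5°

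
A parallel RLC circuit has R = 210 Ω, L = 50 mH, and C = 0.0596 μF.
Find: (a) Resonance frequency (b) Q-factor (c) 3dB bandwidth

Step 1 — Resonance: ω₀ = 1/√(LC) = 1/√(0.05·5.96e-08) = 1.832e+04 rad/s.
Step 2 — f₀ = ω₀/(2π) = 2915 Hz.
Step 3 — Parallel Q: Q = R/(ω₀L) = 210/(1.832e+04·0.05) = 0.2293.
Step 4 — Bandwidth: Δω = ω₀/Q = 7.99e+04 rad/s; BW = Δω/(2π) = 1.272e+04 Hz.

(a) f₀ = 2915 Hz  (b) Q = 0.2293  (c) BW = 1.272e+04 Hz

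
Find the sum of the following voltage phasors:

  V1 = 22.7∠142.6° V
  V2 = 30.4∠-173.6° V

Step 1 — Convert each phasor to rectangular form:
  V1 = 22.7·(cos(142.6°) + j·sin(142.6°)) = -18.03 + j13.79 V
  V2 = 30.4·(cos(-173.6°) + j·sin(-173.6°)) = -30.21 - j3.389 V
Step 2 — Sum components: V_total = -48.24 + j10.4 V.
Step 3 — Convert to polar: |V_total| = 49.35 V, ∠V_total = 167.8°.

V_total = 49.35∠167.8° V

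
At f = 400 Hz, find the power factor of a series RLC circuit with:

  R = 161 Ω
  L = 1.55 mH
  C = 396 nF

Step 1 — Angular frequency: ω = 2π·f = 2π·400 = 2513 rad/s.
Step 2 — Component impedances:
  R: Z = R = 161 Ω
  L: Z = jωL = j·2513·0.00155 = 0 + j3.896 Ω
  C: Z = 1/(jωC) = -j/(ω·C) = 0 - j1005 Ω
Step 3 — Series combination: Z_total = R + L + C = 161 - j1001 Ω = 1014∠-80.9° Ω.
Step 4 — Power factor: PF = cos(φ) = Re(Z)/|Z| = 161/1014 = 0.1588.
Step 5 — Type: Im(Z) = -1001 ⇒ leading (phase φ = -80.9°).

PF = 0.1588 (leading, φ = -80.9°)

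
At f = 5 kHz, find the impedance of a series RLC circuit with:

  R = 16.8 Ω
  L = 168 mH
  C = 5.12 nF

Step 1 — Angular frequency: ω = 2π·f = 2π·5000 = 3.142e+04 rad/s.
Step 2 — Component impedances:
  R: Z = R = 16.8 Ω
  L: Z = jωL = j·3.142e+04·0.168 = 0 + j5278 Ω
  C: Z = 1/(jωC) = -j/(ω·C) = 0 - j6217 Ω
Step 3 — Series combination: Z_total = R + L + C = 16.8 - j939.1 Ω = 939.3∠-89.0° Ω.

Z = 16.8 - j939.1 Ω = 939.3∠-89.0° Ω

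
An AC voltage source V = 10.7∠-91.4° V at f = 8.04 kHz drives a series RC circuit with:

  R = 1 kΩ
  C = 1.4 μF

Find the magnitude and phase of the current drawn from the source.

Step 1 — Angular frequency: ω = 2π·f = 2π·8040 = 5.052e+04 rad/s.
Step 2 — Component impedances:
  R: Z = R = 1000 Ω
  C: Z = 1/(jωC) = -j/(ω·C) = 0 - j14.14 Ω
Step 3 — Series combination: Z_total = R + C = 1000 - j14.14 Ω = 1000∠-0.8° Ω.
Step 4 — Source phasor: V = 10.7∠-91.4° V = -0.2614 - j10.7 V.
Step 5 — Ohm's law: I = V / Z_total = (-0.2614 - j10.7) / (1000 - j14.14) = -0.0001102 - j0.0107 A.
Step 6 — Convert to polar: |I| = 0.0107 A, ∠I = -90.6°.

I = 0.0107∠-90.6° A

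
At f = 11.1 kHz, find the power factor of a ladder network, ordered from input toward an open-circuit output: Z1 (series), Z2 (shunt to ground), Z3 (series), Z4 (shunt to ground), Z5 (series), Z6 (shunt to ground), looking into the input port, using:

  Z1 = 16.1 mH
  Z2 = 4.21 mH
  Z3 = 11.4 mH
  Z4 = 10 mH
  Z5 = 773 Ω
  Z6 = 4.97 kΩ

Step 1 — Angular frequency: ω = 2π·f = 2π·1.11e+04 = 6.974e+04 rad/s.
Step 2 — Component impedances:
  Z1: Z = jωL = j·6.974e+04·0.0161 = 0 + j1123 Ω
  Z2: Z = jωL = j·6.974e+04·0.00421 = 0 + j293.6 Ω
  Z3: Z = jωL = j·6.974e+04·0.0114 = 0 + j795.1 Ω
  Z4: Z = jωL = j·6.974e+04·0.01 = 0 + j697.4 Ω
  Z5: Z = R = 773 Ω
  Z6: Z = R = 4970 Ω
Step 3 — Ladder network (open output): work backward from the far end, alternating series and parallel combinations. Z_in = 2.276 + j1368 Ω = 1368∠89.9° Ω.
Step 4 — Power factor: PF = cos(φ) = Re(Z)/|Z| = 2.276/1368 = 0.001664.
Step 5 — Type: Im(Z) = 1368 ⇒ lagging (phase φ = 89.9°).

PF = 0.001664 (lagging, φ = 89.9°)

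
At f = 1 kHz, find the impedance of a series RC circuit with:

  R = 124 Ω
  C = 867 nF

Step 1 — Angular frequency: ω = 2π·f = 2π·1000 = 6283 rad/s.
Step 2 — Component impedances:
  R: Z = R = 124 Ω
  C: Z = 1/(jωC) = -j/(ω·C) = 0 - j183.6 Ω
Step 3 — Series combination: Z_total = R + C = 124 - j183.6 Ω = 221.5∠-56.0° Ω.

Z = 124 - j183.6 Ω = 221.5∠-56.0° Ω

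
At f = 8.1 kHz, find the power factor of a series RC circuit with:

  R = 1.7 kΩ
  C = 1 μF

Step 1 — Angular frequency: ω = 2π·f = 2π·8100 = 5.089e+04 rad/s.
Step 2 — Component impedances:
  R: Z = R = 1700 Ω
  C: Z = 1/(jωC) = -j/(ω·C) = 0 - j19.65 Ω
Step 3 — Series combination: Z_total = R + C = 1700 - j19.65 Ω = 1700∠-0.7° Ω.
Step 4 — Power factor: PF = cos(φ) = Re(Z)/|Z| = 1700/1700.1 = 0.9999.
Step 5 — Type: Im(Z) = -19.65 ⇒ leading (phase φ = -0.7°).

PF = 0.9999 (leading, φ = -0.7°)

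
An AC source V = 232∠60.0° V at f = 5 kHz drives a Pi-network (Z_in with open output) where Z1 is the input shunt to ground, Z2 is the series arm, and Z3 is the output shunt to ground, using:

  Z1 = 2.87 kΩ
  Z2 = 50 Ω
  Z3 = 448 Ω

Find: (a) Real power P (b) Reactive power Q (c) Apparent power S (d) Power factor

Step 1 — Angular frequency: ω = 2π·f = 2π·5000 = 3.142e+04 rad/s.
Step 2 — Component impedances:
  Z1: Z = R = 2870 Ω
  Z2: Z = R = 50 Ω
  Z3: Z = R = 448 Ω
Step 3 — With open output, the series arm Z2 and the output shunt Z3 appear in series to ground: Z2 + Z3 = 498 Ω.
Step 4 — Parallel with input shunt Z1: Z_in = Z1 || (Z2 + Z3) = 424.4 Ω = 424.4∠0.0° Ω.
Step 5 — Source phasor: V = 232∠60.0° V = 116 + j200.9 V.
Step 6 — Current: I = V / Z = 0.2733 + j0.4735 A = 0.5467∠60.0° A.
Step 7 — Complex power: S = V·I* = 126.8 VA.
Step 8 — Real power: P = Re(S) = 126.8 W.
Step 9 — Reactive power: Q = Im(S) = 0 VAR.
Step 10 — Apparent power: |S| = 126.8 VA.
Step 11 — Power factor: PF = P/|S| = 1 (unity).

(a) P = 126.8 W  (b) Q = 0 VAR  (c) S = 126.8 VA  (d) PF = 1 (unity)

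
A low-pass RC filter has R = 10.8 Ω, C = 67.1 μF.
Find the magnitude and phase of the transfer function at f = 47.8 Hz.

Step 1 — Angular frequency: ω = 2π·47.8 = 300.3 rad/s.
Step 2 — Transfer function: H(jω) = 1/(1 + jωRC).
Step 3 — Denominator: 1 + jωRC = 1 + j·300.3·10.8·6.71e-05 = 1 + j0.2176.
Step 4 — H = 0.9548 - j0.2078.
Step 5 — Magnitude: |H| = 0.9771 (-0.2 dB); phase: φ = -12.3°.

|H| = 0.9771 (-0.2 dB), φ = -12.3°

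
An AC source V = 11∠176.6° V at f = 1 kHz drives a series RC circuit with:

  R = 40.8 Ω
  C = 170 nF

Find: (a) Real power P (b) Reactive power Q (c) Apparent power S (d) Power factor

Step 1 — Angular frequency: ω = 2π·f = 2π·1000 = 6283 rad/s.
Step 2 — Component impedances:
  R: Z = R = 40.8 Ω
  C: Z = 1/(jωC) = -j/(ω·C) = 0 - j936.2 Ω
Step 3 — Series combination: Z_total = R + C = 40.8 - j936.2 Ω = 937.1∠-87.5° Ω.
Step 4 — Source phasor: V = 11∠176.6° V = -10.98 + j0.6524 V.
Step 5 — Current: I = V / Z = -0.001206 - j0.01168 A = 0.01174∠-95.9° A.
Step 6 — Complex power: S = V·I* = 0.005622 - j0.129 VA.
Step 7 — Real power: P = Re(S) = 0.005622 W.
Step 8 — Reactive power: Q = Im(S) = -0.129 VAR.
Step 9 — Apparent power: |S| = 0.1291 VA.
Step 10 — Power factor: PF = P/|S| = 0.04354 (leading).

(a) P = 0.005622 W  (b) Q = -0.129 VAR  (c) S = 0.1291 VA  (d) PF = 0.04354 (leading)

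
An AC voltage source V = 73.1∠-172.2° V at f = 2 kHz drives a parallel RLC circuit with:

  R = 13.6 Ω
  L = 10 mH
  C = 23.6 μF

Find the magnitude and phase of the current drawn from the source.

Step 1 — Angular frequency: ω = 2π·f = 2π·2000 = 1.257e+04 rad/s.
Step 2 — Component impedances:
  R: Z = R = 13.6 Ω
  L: Z = jωL = j·1.257e+04·0.01 = 0 + j125.7 Ω
  C: Z = 1/(jωC) = -j/(ω·C) = 0 - j3.372 Ω
Step 3 — Parallel combination: 1/Z_total = 1/R + 1/L + 1/C; Z_total = 0.829 - j3.254 Ω = 3.358∠-75.7° Ω.
Step 4 — Source phasor: V = 73.1∠-172.2° V = -72.42 - j9.921 V.
Step 5 — Ohm's law: I = V / Z_total = (-72.42 - j9.921) / (0.829 - j3.254) = -2.462 - j21.63 A.
Step 6 — Convert to polar: |I| = 21.77 A, ∠I = -96.5°.

I = 21.77∠-96.5° A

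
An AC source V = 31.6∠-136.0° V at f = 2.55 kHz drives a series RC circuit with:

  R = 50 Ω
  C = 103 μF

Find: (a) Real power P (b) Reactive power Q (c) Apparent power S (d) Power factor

Step 1 — Angular frequency: ω = 2π·f = 2π·2550 = 1.602e+04 rad/s.
Step 2 — Component impedances:
  R: Z = R = 50 Ω
  C: Z = 1/(jωC) = -j/(ω·C) = 0 - j0.606 Ω
Step 3 — Series combination: Z_total = R + C = 50 - j0.606 Ω = 50∠-0.7° Ω.
Step 4 — Source phasor: V = 31.6∠-136.0° V = -22.73 - j21.95 V.
Step 5 — Current: I = V / Z = -0.4492 - j0.4445 A = 0.632∠-135.3° A.
Step 6 — Complex power: S = V·I* = 19.97 - j0.242 VA.
Step 7 — Real power: P = Re(S) = 19.97 W.
Step 8 — Reactive power: Q = Im(S) = -0.242 VAR.
Step 9 — Apparent power: |S| = 19.97 VA.
Step 10 — Power factor: PF = P/|S| = 0.9999 (leading).

(a) P = 19.97 W  (b) Q = -0.242 VAR  (c) S = 19.97 VA  (d) PF = 0.9999 (leading)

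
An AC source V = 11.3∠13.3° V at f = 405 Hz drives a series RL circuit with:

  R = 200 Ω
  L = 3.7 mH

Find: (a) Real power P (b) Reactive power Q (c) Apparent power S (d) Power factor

Step 1 — Angular frequency: ω = 2π·f = 2π·405 = 2545 rad/s.
Step 2 — Component impedances:
  R: Z = R = 200 Ω
  L: Z = jωL = j·2545·0.0037 = 0 + j9.415 Ω
Step 3 — Series combination: Z_total = R + L = 200 + j9.415 Ω = 200.2∠2.7° Ω.
Step 4 — Source phasor: V = 11.3∠13.3° V = 11 + j2.6 V.
Step 5 — Current: I = V / Z = 0.05547 + j0.01039 A = 0.05644∠10.6° A.
Step 6 — Complex power: S = V·I* = 0.637 + j0.02999 VA.
Step 7 — Real power: P = Re(S) = 0.637 W.
Step 8 — Reactive power: Q = Im(S) = 0.02999 VAR.
Step 9 — Apparent power: |S| = 0.6377 VA.
Step 10 — Power factor: PF = P/|S| = 0.9989 (lagging).

(a) P = 0.637 W  (b) Q = 0.02999 VAR  (c) S = 0.6377 VA  (d) PF = 0.9989 (lagging)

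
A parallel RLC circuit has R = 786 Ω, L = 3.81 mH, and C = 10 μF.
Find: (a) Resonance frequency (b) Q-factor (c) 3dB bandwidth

Step 1 — Resonance: ω₀ = 1/√(LC) = 1/√(0.00381·1e-05) = 5123 rad/s.
Step 2 — f₀ = ω₀/(2π) = 815.4 Hz.
Step 3 — Parallel Q: Q = R/(ω₀L) = 786/(5123·0.00381) = 40.27.
Step 4 — Bandwidth: Δω = ω₀/Q = 127.2 rad/s; BW = Δω/(2π) = 20.25 Hz.

(a) f₀ = 815.4 Hz  (b) Q = 40.27  (c) BW = 20.25 Hz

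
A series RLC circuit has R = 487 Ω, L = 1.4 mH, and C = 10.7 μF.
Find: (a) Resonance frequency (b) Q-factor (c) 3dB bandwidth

Step 1 — Resonance condition Im(Z)=0 gives ω₀ = 1/√(LC).
Step 2 — ω₀ = 1/√(0.0014·1.07e-05) = 8170 rad/s.
Step 3 — f₀ = ω₀/(2π) = 1300 Hz.
Step 4 — Series Q: Q = ω₀L/R = 8170·0.0014/487 = 0.02349.
Step 5 — 3dB bandwidth: Δω = ω₀/Q = 3.479e+05 rad/s; BW = Δω/(2π) = 5.536e+04 Hz.

(a) f₀ = 1300 Hz  (b) Q = 0.02349  (c) BW = 5.536e+04 Hz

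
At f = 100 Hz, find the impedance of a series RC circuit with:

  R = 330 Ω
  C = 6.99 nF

Step 1 — Angular frequency: ω = 2π·f = 2π·100 = 628.3 rad/s.
Step 2 — Component impedances:
  R: Z = R = 330 Ω
  C: Z = 1/(jωC) = -j/(ω·C) = 0 - j2.277e+05 Ω
Step 3 — Series combination: Z_total = R + C = 330 - j2.277e+05 Ω = 2.277e+05∠-89.9° Ω.

Z = 330 - j2.277e+05 Ω = 2.277e+05∠-89.9° Ω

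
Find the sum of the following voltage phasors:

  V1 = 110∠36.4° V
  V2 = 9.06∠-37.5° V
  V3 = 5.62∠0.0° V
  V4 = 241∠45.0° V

Step 1 — Convert each phasor to rectangular form:
  V1 = 110·(cos(36.4°) + j·sin(36.4°)) = 88.54 + j65.28 V
  V2 = 9.06·(cos(-37.5°) + j·sin(-37.5°)) = 7.188 - j5.515 V
  V3 = 5.62·(cos(0.0°) + j·sin(0.0°)) = 5.62 V
  V4 = 241·(cos(45.0°) + j·sin(45.0°)) = 170.4 + j170.4 V
Step 2 — Sum components: V_total = 271.8 + j230.2 V.
Step 3 — Convert to polar: |V_total| = 356.1 V, ∠V_total = 40.3°.

V_total = 356.1∠40.3° V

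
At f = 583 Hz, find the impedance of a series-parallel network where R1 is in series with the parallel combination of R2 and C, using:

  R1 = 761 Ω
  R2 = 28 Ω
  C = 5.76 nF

Step 1 — Angular frequency: ω = 2π·f = 2π·583 = 3663 rad/s.
Step 2 — Component impedances:
  R1: Z = R = 761 Ω
  R2: Z = R = 28 Ω
  C: Z = 1/(jωC) = -j/(ω·C) = 0 - j4.739e+04 Ω
Step 3 — Parallel branch: R2 || C = 1/(1/R2 + 1/C) = 28 - j0.01654 Ω.
Step 4 — Series with R1: Z_total = R1 + (R2 || C) = 789 - j0.01654 Ω = 789∠-0.0° Ω.

Z = 789 - j0.01654 Ω = 789∠-0.0° Ω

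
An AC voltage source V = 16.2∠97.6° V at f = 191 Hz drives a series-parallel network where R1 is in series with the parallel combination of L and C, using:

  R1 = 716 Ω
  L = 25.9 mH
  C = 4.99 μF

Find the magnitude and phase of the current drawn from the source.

Step 1 — Angular frequency: ω = 2π·f = 2π·191 = 1200 rad/s.
Step 2 — Component impedances:
  R1: Z = R = 716 Ω
  L: Z = jωL = j·1200·0.0259 = 0 + j31.08 Ω
  C: Z = 1/(jωC) = -j/(ω·C) = 0 - j167 Ω
Step 3 — Parallel branch: L || C = 1/(1/L + 1/C) = 0 + j38.19 Ω.
Step 4 — Series with R1: Z_total = R1 + (L || C) = 716 + j38.19 Ω = 717∠3.1° Ω.
Step 5 — Source phasor: V = 16.2∠97.6° V = -2.143 + j16.06 V.
Step 6 — Ohm's law: I = V / Z_total = (-2.143 + j16.06) / (716 + j38.19) = -0.001791 + j0.02252 A.
Step 7 — Convert to polar: |I| = 0.02259 A, ∠I = 94.5°.

I = 0.02259∠94.5° A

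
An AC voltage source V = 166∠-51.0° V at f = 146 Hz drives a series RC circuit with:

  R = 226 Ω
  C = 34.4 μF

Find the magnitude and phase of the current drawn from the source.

Step 1 — Angular frequency: ω = 2π·f = 2π·146 = 917.3 rad/s.
Step 2 — Component impedances:
  R: Z = R = 226 Ω
  C: Z = 1/(jωC) = -j/(ω·C) = 0 - j31.69 Ω
Step 3 — Series combination: Z_total = R + C = 226 - j31.69 Ω = 228.2∠-8.0° Ω.
Step 4 — Source phasor: V = 166∠-51.0° V = 104.5 - j129 V.
Step 5 — Ohm's law: I = V / Z_total = (104.5 - j129) / (226 - j31.69) = 0.5318 - j0.4963 A.
Step 6 — Convert to polar: |I| = 0.7274 A, ∠I = -43.0°.

I = 0.7274∠-43.0° A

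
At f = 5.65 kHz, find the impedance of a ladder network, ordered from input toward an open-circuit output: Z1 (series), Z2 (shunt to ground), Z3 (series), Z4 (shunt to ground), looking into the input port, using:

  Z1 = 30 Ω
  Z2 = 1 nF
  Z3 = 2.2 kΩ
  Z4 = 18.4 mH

Step 1 — Angular frequency: ω = 2π·f = 2π·5650 = 3.55e+04 rad/s.
Step 2 — Component impedances:
  Z1: Z = R = 30 Ω
  Z2: Z = 1/(jωC) = -j/(ω·C) = 0 - j2.817e+04 Ω
  Z3: Z = R = 2200 Ω
  Z4: Z = jωL = j·3.55e+04·0.0184 = 0 + j653.2 Ω
Step 3 — Ladder network (open output): work backward from the far end, alternating series and parallel combinations. Z_in = 2321 + j485.5 Ω = 2371∠11.8° Ω.

Z = 2321 + j485.5 Ω = 2371∠11.8° Ω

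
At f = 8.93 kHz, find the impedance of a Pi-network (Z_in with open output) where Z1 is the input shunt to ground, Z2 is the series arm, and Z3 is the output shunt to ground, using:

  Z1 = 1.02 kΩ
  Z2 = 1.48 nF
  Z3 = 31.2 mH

Step 1 — Angular frequency: ω = 2π·f = 2π·8930 = 5.611e+04 rad/s.
Step 2 — Component impedances:
  Z1: Z = R = 1020 Ω
  Z2: Z = 1/(jωC) = -j/(ω·C) = 0 - j1.204e+04 Ω
  Z3: Z = jωL = j·5.611e+04·0.0312 = 0 + j1751 Ω
Step 3 — With open output, the series arm Z2 and the output shunt Z3 appear in series to ground: Z2 + Z3 = 0 - j1.029e+04 Ω.
Step 4 — Parallel with input shunt Z1: Z_in = Z1 || (Z2 + Z3) = 1010 - j100.1 Ω = 1015∠-5.7° Ω.

Z = 1010 - j100.1 Ω = 1015∠-5.7° Ω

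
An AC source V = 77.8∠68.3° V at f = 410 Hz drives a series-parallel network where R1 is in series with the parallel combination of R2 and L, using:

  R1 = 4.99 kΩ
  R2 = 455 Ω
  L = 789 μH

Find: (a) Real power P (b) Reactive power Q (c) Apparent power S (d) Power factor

Step 1 — Angular frequency: ω = 2π·f = 2π·410 = 2576 rad/s.
Step 2 — Component impedances:
  R1: Z = R = 4990 Ω
  R2: Z = R = 455 Ω
  L: Z = jωL = j·2576·0.000789 = 0 + j2.033 Ω
Step 3 — Parallel branch: R2 || L = 1/(1/R2 + 1/L) = 0.009079 + j2.033 Ω.
Step 4 — Series with R1: Z_total = R1 + (R2 || L) = 4990 + j2.033 Ω = 4990∠0.0° Ω.
Step 5 — Source phasor: V = 77.8∠68.3° V = 28.77 + j72.29 V.
Step 6 — Current: I = V / Z = 0.005771 + j0.01448 A = 0.01559∠68.3° A.
Step 7 — Complex power: S = V·I* = 1.213 + j0.0004941 VA.
Step 8 — Real power: P = Re(S) = 1.213 W.
Step 9 — Reactive power: Q = Im(S) = 0.0004941 VAR.
Step 10 — Apparent power: |S| = 1.213 VA.
Step 11 — Power factor: PF = P/|S| = 1 (lagging).

(a) P = 1.213 W  (b) Q = 0.0004941 VAR  (c) S = 1.213 VA  (d) PF = 1 (lagging)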